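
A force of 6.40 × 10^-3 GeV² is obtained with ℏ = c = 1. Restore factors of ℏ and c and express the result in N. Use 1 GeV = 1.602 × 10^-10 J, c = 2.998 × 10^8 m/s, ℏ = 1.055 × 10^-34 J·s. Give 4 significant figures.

Force is [E]/[L] = [E]²/(ℏc); restore (ℏc)⁻¹.
1 GeV² → 1/(ℏc) × (1 GeV in J)² = 8.114 × 10^5 N.
Result: 6.40 × 10^-3 × 8.114 × 10^5 = 5.193 × 10^3 N.

5.193 × 10^3 N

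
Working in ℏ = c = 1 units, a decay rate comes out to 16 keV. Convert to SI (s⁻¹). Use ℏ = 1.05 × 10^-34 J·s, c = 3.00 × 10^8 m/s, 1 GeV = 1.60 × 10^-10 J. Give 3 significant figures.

2.44 × 10^19 s⁻¹

A rate is [E]/ℏ; divide by ℏ.
1 GeV → 1/ℏ × (1 GeV in J) = 1.52 × 10^24 s⁻¹.
Convert the energy scale: 16 keV = 1.60 × 10^-5 GeV.
Result: 1.60 × 10^-5 × 1.52 × 10^24 = 2.44 × 10^19 s⁻¹.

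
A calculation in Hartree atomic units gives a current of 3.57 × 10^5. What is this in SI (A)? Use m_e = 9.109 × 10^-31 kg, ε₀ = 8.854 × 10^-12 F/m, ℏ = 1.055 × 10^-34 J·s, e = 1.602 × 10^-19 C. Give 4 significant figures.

2.360 × 10^3 A

One atomic unit of electric current: I_au = e E_h/ℏ = m_e e⁵/((4πε₀)²ℏ³) = 6.612 × 10^-3 A.
3.57 × 10^5 × 6.612 × 10^-3 A = 2.360 × 10^3 A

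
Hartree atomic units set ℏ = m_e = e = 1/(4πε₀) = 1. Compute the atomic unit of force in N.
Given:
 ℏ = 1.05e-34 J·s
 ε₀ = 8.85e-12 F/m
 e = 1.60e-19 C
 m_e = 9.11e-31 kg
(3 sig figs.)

Dimensional analysis gives F_au = E_h/a₀ = m_e²e⁶/((4πε₀)³ℏ⁴).
E_h = 4.38e-18 J
a₀ = 5.26e-11 m
E_h/a₀ = 8.33e-8 N

8.33e-8 N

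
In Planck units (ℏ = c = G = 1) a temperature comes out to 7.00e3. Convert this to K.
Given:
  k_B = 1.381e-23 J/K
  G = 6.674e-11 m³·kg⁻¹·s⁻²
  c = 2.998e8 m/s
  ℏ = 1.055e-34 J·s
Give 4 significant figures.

One Planck temperature: T_P = √(ℏc⁵/G) / k_B = 1.417e32 K.
7.00e3 × 1.417e32 K = 9.918e35 K

9.918e35 K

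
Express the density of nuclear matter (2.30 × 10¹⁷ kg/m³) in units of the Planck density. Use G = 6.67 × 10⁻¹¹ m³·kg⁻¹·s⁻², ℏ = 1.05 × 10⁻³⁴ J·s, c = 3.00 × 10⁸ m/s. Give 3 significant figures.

Planck density: ρ_P = c⁵/(ℏG²) = 5.20 × 10⁹⁶ kg/m³.
2.30 × 10¹⁷ / 5.20 × 10⁹⁶ = 4.42 × 10⁻⁸⁰

4.42 × 10⁻⁸⁰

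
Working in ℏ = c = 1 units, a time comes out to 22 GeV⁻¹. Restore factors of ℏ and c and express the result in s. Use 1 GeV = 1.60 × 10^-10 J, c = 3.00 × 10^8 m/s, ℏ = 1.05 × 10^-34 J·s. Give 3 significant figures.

1.44 × 10^-23 s

A time is [E]⁻¹ in ℏ=c=1; restore one factor of ℏ.
1 GeV⁻¹ → ℏ × (1 GeV in J)⁻¹ = 6.56 × 10^-25 s.
Result: 22 × 6.56 × 10^-25 = 1.44 × 10^-23 s.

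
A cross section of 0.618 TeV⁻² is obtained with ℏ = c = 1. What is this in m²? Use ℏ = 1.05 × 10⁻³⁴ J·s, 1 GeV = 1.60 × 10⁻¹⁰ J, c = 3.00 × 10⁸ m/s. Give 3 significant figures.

Area is [L]² = [E]⁻²·(ℏc)²; restore (ℏc)².
1 GeV⁻² → (ℏc)² × (1 GeV in J)⁻² = 3.88 × 10⁻³² m².
Convert the energy scale: 0.618 TeV⁻² = 6.18 × 10⁻⁷ GeV⁻².
Result: 6.18 × 10⁻⁷ × 3.88 × 10⁻³² = 2.40 × 10⁻³⁸ m².

2.40 × 10⁻³⁸ m²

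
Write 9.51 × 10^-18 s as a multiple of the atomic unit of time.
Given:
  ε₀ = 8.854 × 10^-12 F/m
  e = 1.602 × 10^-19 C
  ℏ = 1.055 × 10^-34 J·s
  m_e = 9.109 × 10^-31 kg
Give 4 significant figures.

0.3925

atomic unit of time: τ_au = (4πε₀)²ℏ³/(m_e e⁴) = 2.423 × 10^-17 s.
9.51 × 10^-18 / 2.423 × 10^-17 = 0.3925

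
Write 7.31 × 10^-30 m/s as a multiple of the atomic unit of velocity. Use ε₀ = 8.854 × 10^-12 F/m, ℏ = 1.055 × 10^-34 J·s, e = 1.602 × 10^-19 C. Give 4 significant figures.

3.343 × 10^-36

atomic unit of velocity: v_au = e²/(4πε₀ℏ) = 2.186 × 10^6 m/s.
7.31 × 10^-30 / 2.186 × 10^6 = 3.343 × 10^-36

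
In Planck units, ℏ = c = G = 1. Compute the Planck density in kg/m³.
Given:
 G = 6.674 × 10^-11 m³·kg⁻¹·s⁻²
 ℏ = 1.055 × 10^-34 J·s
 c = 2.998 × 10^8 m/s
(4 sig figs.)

Dimensional analysis gives ρ_P = c⁵/(ℏG²).
  = 2.422 × 10^42 / 4.699 × 10^-55
  = 5.154 × 10^96 kg/m³

5.154 × 10^96 kg/m³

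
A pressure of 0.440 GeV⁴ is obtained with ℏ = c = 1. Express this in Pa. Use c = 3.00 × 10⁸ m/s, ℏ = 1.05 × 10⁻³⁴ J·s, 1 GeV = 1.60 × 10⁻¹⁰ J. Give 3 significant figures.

9.23 × 10³⁶ Pa

Pressure is [E]/[L]³ = [E]⁴/(ℏc)³.
1 GeV⁴ → 1/(ℏc)³ × (1 GeV in J)⁴ = 2.10 × 10³⁷ Pa.
Result: 0.440 × 2.10 × 10³⁷ = 9.23 × 10³⁶ Pa.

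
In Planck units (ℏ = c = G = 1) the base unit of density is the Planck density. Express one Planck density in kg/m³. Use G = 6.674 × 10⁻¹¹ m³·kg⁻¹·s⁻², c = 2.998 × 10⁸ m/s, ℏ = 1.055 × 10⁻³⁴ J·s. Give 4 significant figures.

ρ_P = c⁵/(ℏG²)
  = 2.422 × 10⁴² / 4.699 × 10⁻⁵⁵
  = 5.154 × 10⁹⁶ kg/m³

5.154 × 10⁹⁶ kg/m³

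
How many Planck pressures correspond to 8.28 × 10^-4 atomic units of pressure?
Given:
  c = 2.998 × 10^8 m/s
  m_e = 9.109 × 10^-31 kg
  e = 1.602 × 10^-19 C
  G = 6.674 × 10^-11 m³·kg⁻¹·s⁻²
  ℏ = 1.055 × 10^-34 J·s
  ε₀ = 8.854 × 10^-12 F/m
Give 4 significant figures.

atomic unit of pressure: P_au = E_h/a₀³ = m_e⁴e¹⁰/((4πε₀)⁵ℏ⁸) = 2.929 × 10^13 Pa
Planck pressure: p_P = c⁷/(ℏG²) = 4.632 × 10^113 Pa
8.28 × 10^-4 × 2.929 × 10^13 / 4.632 × 10^113 = 5.236 × 10^-104

5.236 × 10^-104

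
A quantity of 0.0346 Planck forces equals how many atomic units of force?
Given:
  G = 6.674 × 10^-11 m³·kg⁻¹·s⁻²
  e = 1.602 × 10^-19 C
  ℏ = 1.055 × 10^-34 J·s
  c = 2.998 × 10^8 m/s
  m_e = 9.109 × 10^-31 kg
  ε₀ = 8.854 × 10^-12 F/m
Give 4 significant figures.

5.095 × 10^49

Planck force: F_P = c⁴/G = 1.210 × 10^44 N
atomic unit of force: F_au = E_h/a₀ = m_e²e⁶/((4πε₀)³ℏ⁴) = 8.220 × 10^-8 N
0.0346 × 1.210 × 10^44 / 8.220 × 10^-8 = 5.095 × 10^49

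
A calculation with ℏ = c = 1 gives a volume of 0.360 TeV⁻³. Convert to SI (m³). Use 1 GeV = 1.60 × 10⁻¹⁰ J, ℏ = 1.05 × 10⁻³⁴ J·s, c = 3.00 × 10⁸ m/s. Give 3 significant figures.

Volume is [L]³ = [E]⁻³·(ℏc)³.
1 GeV⁻³ → (ℏc)³ × (1 GeV in J)⁻³ = 7.63 × 10⁻⁴⁸ m³.
Convert the energy scale: 0.360 TeV⁻³ = 3.60 × 10⁻¹⁰ GeV⁻³.
Result: 3.60 × 10⁻¹⁰ × 7.63 × 10⁻⁴⁸ = 2.75 × 10⁻⁵⁷ m³.

2.75 × 10⁻⁵⁷ m³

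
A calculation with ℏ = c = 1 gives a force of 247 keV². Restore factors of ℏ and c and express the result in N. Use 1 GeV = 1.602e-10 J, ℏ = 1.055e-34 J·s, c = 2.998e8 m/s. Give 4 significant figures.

2.004e-4 N

Force is [E]/[L] = [E]²/(ℏc); restore (ℏc)⁻¹.
1 GeV² → 1/(ℏc) × (1 GeV in J)² = 8.114e5 N.
Convert the energy scale: 247 keV² = 2.47e-10 GeV².
Result: 2.47e-10 × 8.114e5 = 2.004e-4 N.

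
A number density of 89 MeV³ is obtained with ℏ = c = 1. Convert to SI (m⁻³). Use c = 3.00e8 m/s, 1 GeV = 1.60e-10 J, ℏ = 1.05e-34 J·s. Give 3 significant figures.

Number density is [L]⁻³ = [E]³/(ℏc)³.
1 GeV³ → 1/(ℏc)³ × (1 GeV in J)³ = 1.31e47 m⁻³.
Convert the energy scale: 89 MeV³ = 8.90e-8 GeV³.
Result: 8.90e-8 × 1.31e47 = 1.17e40 m⁻³.

1.17e40 m⁻³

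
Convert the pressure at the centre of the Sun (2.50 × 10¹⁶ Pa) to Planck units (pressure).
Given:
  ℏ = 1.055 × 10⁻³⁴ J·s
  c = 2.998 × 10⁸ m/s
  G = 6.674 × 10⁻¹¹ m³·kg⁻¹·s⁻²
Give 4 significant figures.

Planck pressure: p_P = c⁷/(ℏG²) = 4.632 × 10¹¹³ Pa.
2.50 × 10¹⁶ / 4.632 × 10¹¹³ = 5.397 × 10⁻⁹⁸

5.397 × 10⁻⁹⁸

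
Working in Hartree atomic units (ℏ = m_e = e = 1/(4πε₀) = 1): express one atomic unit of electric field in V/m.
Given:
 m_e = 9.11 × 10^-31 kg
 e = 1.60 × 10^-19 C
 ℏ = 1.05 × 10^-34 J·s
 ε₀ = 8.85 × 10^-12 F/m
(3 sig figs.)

5.20 × 10^11 V/m

From ℏ = m_e = e = 1/(4πε₀) = 1 the electric field scale is E_au = E_h/(e a₀) = m_e²e⁵/((4πε₀)³ℏ⁴).
E_h = 4.38 × 10^-18 J
a₀ = 5.26 × 10^-11 m
E_h/(e·a₀) = 5.20 × 10^11 V/m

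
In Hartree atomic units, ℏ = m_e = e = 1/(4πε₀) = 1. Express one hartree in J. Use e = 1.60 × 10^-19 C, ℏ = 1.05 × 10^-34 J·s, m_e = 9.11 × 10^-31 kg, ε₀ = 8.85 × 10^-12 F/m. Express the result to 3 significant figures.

4.38 × 10^-18 J

From ℏ = m_e = e = 1/(4πε₀) = 1 the energy scale is E_h = m_e e⁴/(4πε₀ℏ)².
  = 5.97 × 10^-106 / 1.36 × 10^-88
  = 4.38 × 10^-18 J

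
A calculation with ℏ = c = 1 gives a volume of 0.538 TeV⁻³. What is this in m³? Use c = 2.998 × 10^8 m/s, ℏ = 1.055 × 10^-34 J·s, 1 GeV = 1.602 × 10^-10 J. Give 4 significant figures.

Volume is [L]³ = [E]⁻³·(ℏc)³.
1 GeV⁻³ → (ℏc)³ × (1 GeV in J)⁻³ = 7.696 × 10^-48 m³.
Convert the energy scale: 0.538 TeV⁻³ = 5.38 × 10^-10 GeV⁻³.
Result: 5.38 × 10^-10 × 7.696 × 10^-48 = 4.140 × 10^-57 m³.

4.140 × 10^-57 m³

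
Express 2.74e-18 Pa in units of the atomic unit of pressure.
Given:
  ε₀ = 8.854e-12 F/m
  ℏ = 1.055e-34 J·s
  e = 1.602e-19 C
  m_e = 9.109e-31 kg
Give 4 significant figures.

atomic unit of pressure: P_au = E_h/a₀³ = m_e⁴e¹⁰/((4πε₀)⁵ℏ⁸) = 2.929e13 Pa.
2.74e-18 / 2.929e13 = 9.354e-32

9.354e-32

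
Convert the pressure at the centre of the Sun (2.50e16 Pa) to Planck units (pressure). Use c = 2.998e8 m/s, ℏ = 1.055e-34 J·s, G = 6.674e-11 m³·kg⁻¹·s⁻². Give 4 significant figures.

Planck pressure: p_P = c⁷/(ℏG²) = 4.632e113 Pa.
2.50e16 / 4.632e113 = 5.397e-98

5.397e-98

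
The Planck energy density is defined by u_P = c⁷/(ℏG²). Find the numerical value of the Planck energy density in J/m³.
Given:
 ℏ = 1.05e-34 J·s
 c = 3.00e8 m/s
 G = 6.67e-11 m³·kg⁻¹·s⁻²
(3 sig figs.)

4.68e113 J/m³

u_P = c⁷/(ℏG²)
  = 2.19e59 / 4.67e-55
  = 4.68e113 J/m³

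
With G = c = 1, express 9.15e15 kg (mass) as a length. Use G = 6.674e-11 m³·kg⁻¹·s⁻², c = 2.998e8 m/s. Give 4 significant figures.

In G = c = 1 units mass has dimensions of length; the conversion factor is G/c².
9.15e15 kg × (G/c²) = 6.794e-12 m

6.794e-12 m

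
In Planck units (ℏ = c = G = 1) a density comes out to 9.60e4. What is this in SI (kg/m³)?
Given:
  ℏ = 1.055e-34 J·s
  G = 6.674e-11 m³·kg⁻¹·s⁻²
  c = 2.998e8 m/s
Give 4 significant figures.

4.948e101 kg/m³

One Planck density: ρ_P = c⁵/(ℏG²) = 5.154e96 kg/m³.
9.60e4 × 5.154e96 kg/m³ = 4.948e101 kg/m³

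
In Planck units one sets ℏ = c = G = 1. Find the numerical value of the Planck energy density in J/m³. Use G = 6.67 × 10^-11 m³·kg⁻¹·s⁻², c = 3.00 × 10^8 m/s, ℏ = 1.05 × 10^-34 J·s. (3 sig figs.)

4.68 × 10^113 J/m³

u_P = c⁷/(ℏG²)
  = 2.19 × 10^59 / 4.67 × 10^-55
  = 4.68 × 10^113 J/m³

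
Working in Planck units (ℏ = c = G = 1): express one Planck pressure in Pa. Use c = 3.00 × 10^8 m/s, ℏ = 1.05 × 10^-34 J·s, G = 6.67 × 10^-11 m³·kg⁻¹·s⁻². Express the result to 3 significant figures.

The unique combination of the constants set to 1 with dimensions of pressure is p_P = c⁷/(ℏG²).
  = 2.19 × 10^59 / 4.67 × 10^-55
  = 4.68 × 10^113 Pa

4.68 × 10^113 Pa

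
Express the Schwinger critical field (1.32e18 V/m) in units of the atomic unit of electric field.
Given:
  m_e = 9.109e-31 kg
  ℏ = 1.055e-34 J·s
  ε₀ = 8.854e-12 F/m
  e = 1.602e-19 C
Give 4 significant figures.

atomic unit of electric field: E_au = E_h/(e a₀) = m_e²e⁵/((4πε₀)³ℏ⁴) = 5.131e11 V/m.
1.32e18 / 5.131e11 = 2.573e6

2.573e6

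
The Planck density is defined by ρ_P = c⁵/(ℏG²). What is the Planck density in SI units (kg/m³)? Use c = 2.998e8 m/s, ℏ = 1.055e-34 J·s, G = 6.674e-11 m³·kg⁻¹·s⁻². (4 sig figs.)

5.154e96 kg/m³

ρ_P = c⁵/(ℏG²)
  = 2.422e42 / 4.699e-55
  = 5.154e96 kg/m³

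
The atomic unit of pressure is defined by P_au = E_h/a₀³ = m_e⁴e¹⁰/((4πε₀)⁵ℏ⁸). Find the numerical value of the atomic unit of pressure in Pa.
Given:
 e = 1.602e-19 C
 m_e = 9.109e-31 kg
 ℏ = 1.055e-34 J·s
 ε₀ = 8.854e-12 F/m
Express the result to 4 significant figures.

2.929e13 Pa

P_au = E_h/a₀³ = m_e⁴e¹⁰/((4πε₀)⁵ℏ⁸)
E_h = 4.354e-18 J
a₀ = 5.297e-11 m
E_h/a₀³ = 2.929e13 Pa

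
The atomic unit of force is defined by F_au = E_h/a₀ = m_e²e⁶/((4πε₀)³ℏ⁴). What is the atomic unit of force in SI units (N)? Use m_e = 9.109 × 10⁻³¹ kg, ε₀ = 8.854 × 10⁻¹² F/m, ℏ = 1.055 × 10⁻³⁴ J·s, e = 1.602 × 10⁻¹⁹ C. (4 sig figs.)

F_au = E_h/a₀ = m_e²e⁶/((4πε₀)³ℏ⁴)
E_h = 4.354 × 10⁻¹⁸ J
a₀ = 5.297 × 10⁻¹¹ m
E_h/a₀ = 8.220 × 10⁻⁸ N

8.220 × 10⁻⁸ N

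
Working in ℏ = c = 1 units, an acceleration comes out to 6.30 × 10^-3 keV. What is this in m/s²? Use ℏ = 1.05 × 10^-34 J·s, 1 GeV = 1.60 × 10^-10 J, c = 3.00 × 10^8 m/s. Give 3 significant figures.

Acceleration is [L]/[T]² = c·[E]/ℏ.
1 GeV → c/ℏ × (1 GeV in J) = 4.57 × 10^32 m/s².
Convert the energy scale: 6.30 × 10^-3 keV = 6.30 × 10^-9 GeV.
Result: 6.30 × 10^-9 × 4.57 × 10^32 = 2.88 × 10^24 m/s².

2.88 × 10^24 m/s²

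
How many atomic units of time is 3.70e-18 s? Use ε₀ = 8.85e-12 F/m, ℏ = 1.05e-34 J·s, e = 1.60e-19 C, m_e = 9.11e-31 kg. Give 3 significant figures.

atomic unit of time: τ_au = (4πε₀)²ℏ³/(m_e e⁴) = 2.40e-17 s.
3.70e-18 / 2.40e-17 = 0.154

0.154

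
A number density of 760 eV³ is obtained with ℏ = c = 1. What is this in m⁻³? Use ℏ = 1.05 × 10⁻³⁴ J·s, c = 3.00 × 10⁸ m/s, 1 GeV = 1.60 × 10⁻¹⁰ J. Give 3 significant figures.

9.96 × 10²² m⁻³

Number density is [L]⁻³ = [E]³/(ℏc)³.
1 GeV³ → 1/(ℏc)³ × (1 GeV in J)³ = 1.31 × 10⁴⁷ m⁻³.
Convert the energy scale: 760 eV³ = 7.60 × 10⁻²⁵ GeV³.
Result: 7.60 × 10⁻²⁵ × 1.31 × 10⁴⁷ = 9.96 × 10²² m⁻³.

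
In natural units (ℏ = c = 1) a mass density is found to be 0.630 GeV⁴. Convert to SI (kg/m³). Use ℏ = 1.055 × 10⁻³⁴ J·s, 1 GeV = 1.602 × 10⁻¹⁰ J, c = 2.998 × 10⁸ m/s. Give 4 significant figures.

Mass density is [E]/(c²[L]³) = [E]⁴/(ℏ³c⁵).
1 GeV⁴ → 1/(ℏ³c⁵) × (1 GeV in J)⁴ = 2.316 × 10²⁰ kg/m³.
Result: 0.630 × 2.316 × 10²⁰ = 1.459 × 10²⁰ kg/m³.

1.459 × 10²⁰ kg/m³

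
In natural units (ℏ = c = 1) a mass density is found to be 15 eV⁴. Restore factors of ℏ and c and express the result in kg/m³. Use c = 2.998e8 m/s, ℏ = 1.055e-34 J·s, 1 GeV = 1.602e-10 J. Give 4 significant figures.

3.474e-15 kg/m³

Mass density is [E]/(c²[L]³) = [E]⁴/(ℏ³c⁵).
1 GeV⁴ → 1/(ℏ³c⁵) × (1 GeV in J)⁴ = 2.316e20 kg/m³.
Convert the energy scale: 15 eV⁴ = 1.50e-35 GeV⁴.
Result: 1.50e-35 × 2.316e20 = 3.474e-15 kg/m³.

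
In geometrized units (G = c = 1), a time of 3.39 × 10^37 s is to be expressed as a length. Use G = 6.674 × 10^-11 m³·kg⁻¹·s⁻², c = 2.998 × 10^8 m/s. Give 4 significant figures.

1.016 × 10^46 m

Time → length via c.
3.39 × 10^37 s × (c) = 1.016 × 10^46 m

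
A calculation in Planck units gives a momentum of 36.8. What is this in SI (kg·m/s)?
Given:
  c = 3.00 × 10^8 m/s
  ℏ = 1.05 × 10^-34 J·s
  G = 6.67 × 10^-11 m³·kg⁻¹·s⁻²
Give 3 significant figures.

One Planck momentum: p_P = √(ℏc³/G) = 6.52 kg·m/s.
36.8 × 6.52 kg·m/s = 240 kg·m/s

240 kg·m/s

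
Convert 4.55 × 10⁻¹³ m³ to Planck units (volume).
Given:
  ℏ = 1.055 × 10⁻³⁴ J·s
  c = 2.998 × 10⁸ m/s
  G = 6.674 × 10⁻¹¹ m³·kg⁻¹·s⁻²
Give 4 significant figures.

Planck volume: V_P = (ℏG/c³)^(3/2) = 4.224 × 10⁻¹⁰⁵ m³.
4.55 × 10⁻¹³ / 4.224 × 10⁻¹⁰⁵ = 1.077 × 10⁹²

1.077 × 10⁹²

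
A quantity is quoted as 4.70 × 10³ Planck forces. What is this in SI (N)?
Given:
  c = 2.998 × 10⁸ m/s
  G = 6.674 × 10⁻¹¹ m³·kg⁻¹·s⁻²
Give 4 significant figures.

One Planck force: F_P = c⁴/G = 1.210 × 10⁴⁴ N.
4.70 × 10³ × 1.210 × 10⁴⁴ N = 5.689 × 10⁴⁷ N

5.689 × 10⁴⁷ N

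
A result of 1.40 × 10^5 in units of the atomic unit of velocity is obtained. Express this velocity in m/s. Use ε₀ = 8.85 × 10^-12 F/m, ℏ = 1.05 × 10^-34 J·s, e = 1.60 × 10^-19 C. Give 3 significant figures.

One atomic unit of velocity: v_au = e²/(4πε₀ℏ) = 2.19 × 10^6 m/s.
1.40 × 10^5 × 2.19 × 10^6 m/s = 3.07 × 10^11 m/s

3.07 × 10^11 m/s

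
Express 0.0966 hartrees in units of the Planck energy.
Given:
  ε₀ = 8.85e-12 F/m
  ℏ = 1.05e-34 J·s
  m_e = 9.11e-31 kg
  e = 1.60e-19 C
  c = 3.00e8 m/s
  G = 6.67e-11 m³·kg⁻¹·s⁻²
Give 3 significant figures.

hartree: E_h = m_e e⁴/(4πε₀ℏ)² = 4.38e-18 J
Planck energy: E_P = √(ℏc⁵/G) = 1.96e9 J
0.0966 × 4.38e-18 / 1.96e9 = 2.16e-28

2.16e-28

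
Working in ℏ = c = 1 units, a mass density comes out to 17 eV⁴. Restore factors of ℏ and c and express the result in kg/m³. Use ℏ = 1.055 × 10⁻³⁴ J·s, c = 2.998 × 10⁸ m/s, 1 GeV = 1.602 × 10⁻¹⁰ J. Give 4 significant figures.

Mass density is [E]/(c²[L]³) = [E]⁴/(ℏ³c⁵).
1 GeV⁴ → 1/(ℏ³c⁵) × (1 GeV in J)⁴ = 2.316 × 10²⁰ kg/m³.
Convert the energy scale: 17 eV⁴ = 1.70 × 10⁻³⁵ GeV⁴.
Result: 1.70 × 10⁻³⁵ × 2.316 × 10²⁰ = 3.937 × 10⁻¹⁵ kg/m³.

3.937 × 10⁻¹⁵ kg/m³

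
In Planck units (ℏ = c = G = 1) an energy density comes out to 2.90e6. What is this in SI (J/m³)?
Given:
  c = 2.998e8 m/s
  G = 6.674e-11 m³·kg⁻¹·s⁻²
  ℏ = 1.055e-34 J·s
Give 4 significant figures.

1.343e120 J/m³

One Planck energy density: u_P = c⁷/(ℏG²) = 4.632e113 J/m³.
2.90e6 × 4.632e113 J/m³ = 1.343e120 J/m³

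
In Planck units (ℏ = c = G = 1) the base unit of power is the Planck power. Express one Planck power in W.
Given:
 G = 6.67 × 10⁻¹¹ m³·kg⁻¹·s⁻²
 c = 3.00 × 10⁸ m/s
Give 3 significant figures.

P_P = c⁵/G
  = 2.43 × 10⁴² / 6.67 × 10⁻¹¹
  = 3.64 × 10⁵² W

3.64 × 10⁵² W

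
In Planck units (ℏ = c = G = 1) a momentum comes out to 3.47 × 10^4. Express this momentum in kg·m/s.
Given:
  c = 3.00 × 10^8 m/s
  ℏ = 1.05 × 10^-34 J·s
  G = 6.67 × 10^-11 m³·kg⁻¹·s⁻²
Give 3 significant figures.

2.26 × 10^5 kg·m/s

One Planck momentum: p_P = √(ℏc³/G) = 6.52 kg·m/s.
3.47 × 10^4 × 6.52 kg·m/s = 2.26 × 10^5 kg·m/s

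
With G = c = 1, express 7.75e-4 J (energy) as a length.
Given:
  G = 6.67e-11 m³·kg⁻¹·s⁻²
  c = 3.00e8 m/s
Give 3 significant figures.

6.38e-48 m

Energy → length via G/c⁴.
7.75e-4 J × (G/c⁴) = 6.38e-48 m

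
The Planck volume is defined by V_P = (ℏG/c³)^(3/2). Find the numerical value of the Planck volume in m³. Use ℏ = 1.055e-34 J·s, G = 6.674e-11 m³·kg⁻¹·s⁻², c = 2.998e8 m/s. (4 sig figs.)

V_P = (ℏG/c³)^(3/2)
  = √(1.784e-209)
  = 4.224e-105 m³

4.224e-105 m³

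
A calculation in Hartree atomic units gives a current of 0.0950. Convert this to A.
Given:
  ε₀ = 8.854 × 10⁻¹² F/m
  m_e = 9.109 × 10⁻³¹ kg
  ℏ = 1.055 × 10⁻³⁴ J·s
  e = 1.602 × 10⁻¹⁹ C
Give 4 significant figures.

One atomic unit of electric current: I_au = e E_h/ℏ = m_e e⁵/((4πε₀)²ℏ³) = 6.612 × 10⁻³ A.
0.0950 × 6.612 × 10⁻³ A = 6.281 × 10⁻⁴ A

6.281 × 10⁻⁴ A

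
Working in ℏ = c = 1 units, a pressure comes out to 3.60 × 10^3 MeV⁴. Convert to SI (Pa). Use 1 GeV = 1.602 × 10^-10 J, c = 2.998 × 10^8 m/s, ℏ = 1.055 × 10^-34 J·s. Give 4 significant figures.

Pressure is [E]/[L]³ = [E]⁴/(ℏc)³.
1 GeV⁴ → 1/(ℏc)³ × (1 GeV in J)⁴ = 2.082 × 10^37 Pa.
Convert the energy scale: 3.60 × 10^3 MeV⁴ = 3.60 × 10^-9 GeV⁴.
Result: 3.60 × 10^-9 × 2.082 × 10^37 = 7.494 × 10^28 Pa.

7.494 × 10^28 Pa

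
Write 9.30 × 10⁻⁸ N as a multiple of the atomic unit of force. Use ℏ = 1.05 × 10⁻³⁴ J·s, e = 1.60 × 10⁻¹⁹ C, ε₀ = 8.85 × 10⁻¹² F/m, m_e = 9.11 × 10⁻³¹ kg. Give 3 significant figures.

1.12

atomic unit of force: F_au = E_h/a₀ = m_e²e⁶/((4πε₀)³ℏ⁴) = 8.33 × 10⁻⁸ N.
9.30 × 10⁻⁸ / 8.33 × 10⁻⁸ = 1.12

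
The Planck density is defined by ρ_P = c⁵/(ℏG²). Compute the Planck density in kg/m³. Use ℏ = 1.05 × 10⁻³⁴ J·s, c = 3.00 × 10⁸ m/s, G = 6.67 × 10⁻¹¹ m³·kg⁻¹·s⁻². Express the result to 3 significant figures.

5.20 × 10⁹⁶ kg/m³

ρ_P = c⁵/(ℏG²)
  = 2.43 × 10⁴² / 4.67 × 10⁻⁵⁵
  = 5.20 × 10⁹⁶ kg/m³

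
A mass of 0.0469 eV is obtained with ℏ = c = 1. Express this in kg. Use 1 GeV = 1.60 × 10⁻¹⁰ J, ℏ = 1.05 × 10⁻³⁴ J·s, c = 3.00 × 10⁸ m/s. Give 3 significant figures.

8.34 × 10⁻³⁸ kg

Mass is [E]/c²; divide by c².
1 GeV → 1/c² × (1 GeV in J) = 1.78 × 10⁻²⁷ kg.
Convert the energy scale: 0.0469 eV = 4.69 × 10⁻¹¹ GeV.
Result: 4.69 × 10⁻¹¹ × 1.78 × 10⁻²⁷ = 8.34 × 10⁻³⁸ kg.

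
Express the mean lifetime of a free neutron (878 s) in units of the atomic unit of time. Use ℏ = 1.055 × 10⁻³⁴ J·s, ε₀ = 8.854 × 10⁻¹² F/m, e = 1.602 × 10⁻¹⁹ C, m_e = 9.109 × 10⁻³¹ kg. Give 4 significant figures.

atomic unit of time: τ_au = (4πε₀)²ℏ³/(m_e e⁴) = 2.423 × 10⁻¹⁷ s.
878 / 2.423 × 10⁻¹⁷ = 3.624 × 10¹⁹

3.624 × 10¹⁹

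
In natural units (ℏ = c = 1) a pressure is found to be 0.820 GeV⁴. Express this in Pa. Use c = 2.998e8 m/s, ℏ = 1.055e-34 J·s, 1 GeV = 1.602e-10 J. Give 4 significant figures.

Pressure is [E]/[L]³ = [E]⁴/(ℏc)³.
1 GeV⁴ → 1/(ℏc)³ × (1 GeV in J)⁴ = 2.082e37 Pa.
Result: 0.820 × 2.082e37 = 1.707e37 Pa.

1.707e37 Pa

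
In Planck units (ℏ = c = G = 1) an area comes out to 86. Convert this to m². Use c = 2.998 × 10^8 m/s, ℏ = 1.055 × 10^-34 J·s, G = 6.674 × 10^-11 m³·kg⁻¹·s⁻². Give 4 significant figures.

2.247 × 10^-68 m²

One Planck area: A_P = ℏG/c³ = 2.613 × 10^-70 m².
86 × 2.613 × 10^-70 m² = 2.247 × 10^-68 m²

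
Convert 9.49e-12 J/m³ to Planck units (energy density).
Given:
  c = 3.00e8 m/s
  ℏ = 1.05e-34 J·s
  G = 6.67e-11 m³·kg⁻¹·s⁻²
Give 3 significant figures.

2.03e-125

Planck energy density: u_P = c⁷/(ℏG²) = 4.68e113 J/m³.
9.49e-12 / 4.68e113 = 2.03e-125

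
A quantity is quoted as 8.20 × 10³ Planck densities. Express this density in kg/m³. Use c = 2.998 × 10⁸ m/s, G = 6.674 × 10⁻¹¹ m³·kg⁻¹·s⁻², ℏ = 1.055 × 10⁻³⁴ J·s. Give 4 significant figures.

4.226 × 10¹⁰⁰ kg/m³

One Planck density: ρ_P = c⁵/(ℏG²) = 5.154 × 10⁹⁶ kg/m³.
8.20 × 10³ × 5.154 × 10⁹⁶ kg/m³ = 4.226 × 10¹⁰⁰ kg/m³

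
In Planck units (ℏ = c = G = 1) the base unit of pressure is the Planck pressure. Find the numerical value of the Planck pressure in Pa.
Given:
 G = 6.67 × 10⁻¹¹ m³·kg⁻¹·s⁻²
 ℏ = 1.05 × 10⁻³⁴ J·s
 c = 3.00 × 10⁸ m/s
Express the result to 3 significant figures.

p_P = c⁷/(ℏG²)
  = 2.19 × 10⁵⁹ / 4.67 × 10⁻⁵⁵
  = 4.68 × 10¹¹³ Pa

4.68 × 10¹¹³ Pa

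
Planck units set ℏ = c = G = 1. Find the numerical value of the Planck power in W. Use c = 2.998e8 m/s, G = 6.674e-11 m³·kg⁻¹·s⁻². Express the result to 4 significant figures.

Dimensional analysis gives P_P = c⁵/G.
  = 2.422e42 / 6.674e-11
  = 3.629e52 W

3.629e52 W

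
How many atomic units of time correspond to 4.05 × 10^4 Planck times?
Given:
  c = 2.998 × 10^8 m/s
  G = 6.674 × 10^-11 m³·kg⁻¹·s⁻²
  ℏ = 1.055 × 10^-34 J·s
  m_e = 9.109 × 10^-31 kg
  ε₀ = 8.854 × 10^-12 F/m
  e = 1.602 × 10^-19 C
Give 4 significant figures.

Planck time: t_P = √(ℏG/c⁵) = 5.392 × 10^-44 s
atomic unit of time: τ_au = (4πε₀)²ℏ³/(m_e e⁴) = 2.423 × 10^-17 s
4.05 × 10^4 × 5.392 × 10^-44 / 2.423 × 10^-17 = 9.013 × 10^-23

9.013 × 10^-23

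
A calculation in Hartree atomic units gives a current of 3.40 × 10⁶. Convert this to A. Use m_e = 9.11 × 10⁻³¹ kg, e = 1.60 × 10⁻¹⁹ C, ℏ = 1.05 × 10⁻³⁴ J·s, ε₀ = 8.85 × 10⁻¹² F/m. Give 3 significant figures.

One atomic unit of electric current: I_au = e E_h/ℏ = m_e e⁵/((4πε₀)²ℏ³) = 6.67 × 10⁻³ A.
3.40 × 10⁶ × 6.67 × 10⁻³ A = 2.27 × 10⁴ A

2.27 × 10⁴ A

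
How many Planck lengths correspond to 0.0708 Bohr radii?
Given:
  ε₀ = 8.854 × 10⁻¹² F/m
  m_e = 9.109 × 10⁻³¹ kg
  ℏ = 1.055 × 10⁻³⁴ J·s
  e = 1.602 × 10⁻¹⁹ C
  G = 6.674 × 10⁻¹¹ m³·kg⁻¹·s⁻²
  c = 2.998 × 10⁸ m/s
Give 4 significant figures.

Bohr radius: a₀ = 4πε₀ℏ²/(m_e e²) = 5.297 × 10⁻¹¹ m
Planck length: ℓ_P = √(ℏG/c³) = 1.616 × 10⁻³⁵ m
0.0708 × 5.297 × 10⁻¹¹ / 1.616 × 10⁻³⁵ = 2.320 × 10²³

2.320 × 10²³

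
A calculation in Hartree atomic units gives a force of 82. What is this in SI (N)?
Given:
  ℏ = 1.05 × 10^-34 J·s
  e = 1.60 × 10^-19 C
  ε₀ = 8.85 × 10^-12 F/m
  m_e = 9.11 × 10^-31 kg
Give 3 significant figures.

One atomic unit of force: F_au = E_h/a₀ = m_e²e⁶/((4πε₀)³ℏ⁴) = 8.33 × 10^-8 N.
82 × 8.33 × 10^-8 N = 6.83 × 10^-6 N

6.83 × 10^-6 N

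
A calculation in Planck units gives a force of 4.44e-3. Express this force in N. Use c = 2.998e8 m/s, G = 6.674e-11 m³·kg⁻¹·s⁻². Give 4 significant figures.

One Planck force: F_P = c⁴/G = 1.210e44 N.
4.44e-3 × 1.210e44 N = 5.374e41 N

5.374e41 N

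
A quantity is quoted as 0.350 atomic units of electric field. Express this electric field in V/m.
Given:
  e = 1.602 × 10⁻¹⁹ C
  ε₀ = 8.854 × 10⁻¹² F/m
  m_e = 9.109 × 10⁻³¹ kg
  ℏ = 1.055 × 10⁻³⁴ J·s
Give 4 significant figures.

1.796 × 10¹¹ V/m

One atomic unit of electric field: E_au = E_h/(e a₀) = m_e²e⁵/((4πε₀)³ℏ⁴) = 5.131 × 10¹¹ V/m.
0.350 × 5.131 × 10¹¹ V/m = 1.796 × 10¹¹ V/m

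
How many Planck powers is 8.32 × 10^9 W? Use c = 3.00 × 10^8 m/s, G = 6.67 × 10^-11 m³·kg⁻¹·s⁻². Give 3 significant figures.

Planck power: P_P = c⁵/G = 3.64 × 10^52 W.
8.32 × 10^9 / 3.64 × 10^52 = 2.28 × 10^-43

2.28 × 10^-43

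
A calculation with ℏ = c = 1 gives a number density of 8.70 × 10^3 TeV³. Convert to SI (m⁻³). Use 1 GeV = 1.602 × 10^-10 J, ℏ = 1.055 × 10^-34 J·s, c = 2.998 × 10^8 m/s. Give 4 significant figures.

1.130 × 10^60 m⁻³

Number density is [L]⁻³ = [E]³/(ℏc)³.
1 GeV³ → 1/(ℏc)³ × (1 GeV in J)³ = 1.299 × 10^47 m⁻³.
Convert the energy scale: 8.70 × 10^3 TeV³ = 8.70 × 10^12 GeV³.
Result: 8.70 × 10^12 × 1.299 × 10^47 = 1.130 × 10^60 m⁻³.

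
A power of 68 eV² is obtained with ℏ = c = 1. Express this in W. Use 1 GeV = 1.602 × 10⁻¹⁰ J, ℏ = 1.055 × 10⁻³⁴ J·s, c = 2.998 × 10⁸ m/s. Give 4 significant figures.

Power is [E]/[T] = [E]²/ℏ.
1 GeV² → 1/ℏ × (1 GeV in J)² = 2.433 × 10¹⁴ W.
Convert the energy scale: 68 eV² = 6.80 × 10⁻¹⁷ GeV².
Result: 6.80 × 10⁻¹⁷ × 2.433 × 10¹⁴ = 0.01654 W.

0.01654 W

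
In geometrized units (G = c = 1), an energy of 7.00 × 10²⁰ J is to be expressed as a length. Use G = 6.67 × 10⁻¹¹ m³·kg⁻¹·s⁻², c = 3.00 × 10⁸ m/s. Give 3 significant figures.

Energy → length via G/c⁴.
7.00 × 10²⁰ J × (G/c⁴) = 5.76 × 10⁻²⁴ m

5.76 × 10⁻²⁴ m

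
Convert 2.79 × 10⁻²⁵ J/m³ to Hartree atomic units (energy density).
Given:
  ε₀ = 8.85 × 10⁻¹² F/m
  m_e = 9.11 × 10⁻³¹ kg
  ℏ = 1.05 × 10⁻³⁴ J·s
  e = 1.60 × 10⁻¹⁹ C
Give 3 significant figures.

9.26 × 10⁻³⁹

atomic unit of energy density: u_au = E_h/a₀³ = m_e⁴e¹⁰/((4πε₀)⁵ℏ⁸) = 3.01 × 10¹³ J/m³.
2.79 × 10⁻²⁵ / 3.01 × 10¹³ = 9.26 × 10⁻³⁹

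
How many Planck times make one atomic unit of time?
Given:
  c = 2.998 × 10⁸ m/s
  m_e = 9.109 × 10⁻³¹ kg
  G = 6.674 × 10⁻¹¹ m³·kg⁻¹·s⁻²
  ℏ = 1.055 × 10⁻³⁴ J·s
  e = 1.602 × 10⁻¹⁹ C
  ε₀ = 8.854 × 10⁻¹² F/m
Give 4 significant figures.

4.494 × 10²⁶

atomic unit of time: τ_au = (4πε₀)²ℏ³/(m_e e⁴) = 2.423 × 10⁻¹⁷ s
Planck time: t_P = √(ℏG/c⁵) = 5.392 × 10⁻⁴⁴ s
ratio = 2.423 × 10⁻¹⁷ / 5.392 × 10⁻⁴⁴ = 4.494 × 10²⁶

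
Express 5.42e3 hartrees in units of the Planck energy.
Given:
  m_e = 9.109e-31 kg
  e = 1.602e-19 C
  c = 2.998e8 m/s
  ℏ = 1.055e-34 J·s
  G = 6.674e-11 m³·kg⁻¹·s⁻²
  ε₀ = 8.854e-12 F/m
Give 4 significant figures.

hartree: E_h = m_e e⁴/(4πε₀ℏ)² = 4.354e-18 J
Planck energy: E_P = √(ℏc⁵/G) = 1.957e9 J
5.42e3 × 4.354e-18 / 1.957e9 = 1.206e-23

1.206e-23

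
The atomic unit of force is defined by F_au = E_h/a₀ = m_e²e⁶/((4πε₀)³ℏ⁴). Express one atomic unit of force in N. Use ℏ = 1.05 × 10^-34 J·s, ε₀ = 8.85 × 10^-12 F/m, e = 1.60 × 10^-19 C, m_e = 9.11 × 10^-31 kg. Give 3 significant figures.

F_au = E_h/a₀ = m_e²e⁶/((4πε₀)³ℏ⁴)
E_h = 4.38 × 10^-18 J
a₀ = 5.26 × 10^-11 m
E_h/a₀ = 8.33 × 10^-8 N

8.33 × 10^-8 N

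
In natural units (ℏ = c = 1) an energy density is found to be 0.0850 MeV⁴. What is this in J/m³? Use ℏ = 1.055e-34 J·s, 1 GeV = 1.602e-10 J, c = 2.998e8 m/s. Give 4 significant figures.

[E]/[L]³ = [E]⁴/(ℏc)³; restore (ℏc)⁻³.
1 GeV⁴ → 1/(ℏc)³ × (1 GeV in J)⁴ = 2.082e37 J/m³.
Convert the energy scale: 0.0850 MeV⁴ = 8.50e-14 GeV⁴.
Result: 8.50e-14 × 2.082e37 = 1.769e24 J/m³.

1.769e24 J/m³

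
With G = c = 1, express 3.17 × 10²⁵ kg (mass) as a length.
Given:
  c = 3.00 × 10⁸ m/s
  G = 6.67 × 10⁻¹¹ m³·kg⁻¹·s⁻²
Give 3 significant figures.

0.0235 m

In G = c = 1 units mass has dimensions of length; the conversion factor is G/c².
3.17 × 10²⁵ kg × (G/c²) = 0.0235 m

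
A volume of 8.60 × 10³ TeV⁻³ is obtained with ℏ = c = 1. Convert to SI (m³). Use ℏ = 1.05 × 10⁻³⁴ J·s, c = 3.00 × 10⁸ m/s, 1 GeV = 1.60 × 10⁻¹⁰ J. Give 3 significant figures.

6.56 × 10⁻⁵³ m³

Volume is [L]³ = [E]⁻³·(ℏc)³.
1 GeV⁻³ → (ℏc)³ × (1 GeV in J)⁻³ = 7.63 × 10⁻⁴⁸ m³.
Convert the energy scale: 8.60 × 10³ TeV⁻³ = 8.60 × 10⁻⁶ GeV⁻³.
Result: 8.60 × 10⁻⁶ × 7.63 × 10⁻⁴⁸ = 6.56 × 10⁻⁵³ m³.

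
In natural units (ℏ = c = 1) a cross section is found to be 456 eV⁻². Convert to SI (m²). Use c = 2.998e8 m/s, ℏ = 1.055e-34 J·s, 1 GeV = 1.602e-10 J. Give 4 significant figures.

Area is [L]² = [E]⁻²·(ℏc)²; restore (ℏc)².
1 GeV⁻² → (ℏc)² × (1 GeV in J)⁻² = 3.898e-32 m².
Convert the energy scale: 456 eV⁻² = 4.56e20 GeV⁻².
Result: 4.56e20 × 3.898e-32 = 1.777e-11 m².

1.777e-11 m²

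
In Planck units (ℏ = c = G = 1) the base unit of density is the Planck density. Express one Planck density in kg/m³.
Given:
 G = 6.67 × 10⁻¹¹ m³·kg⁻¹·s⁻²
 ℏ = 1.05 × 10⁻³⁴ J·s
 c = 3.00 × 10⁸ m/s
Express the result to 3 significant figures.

ρ_P = c⁵/(ℏG²)
  = 2.43 × 10⁴² / 4.67 × 10⁻⁵⁵
  = 5.20 × 10⁹⁶ kg/m³

5.20 × 10⁹⁶ kg/m³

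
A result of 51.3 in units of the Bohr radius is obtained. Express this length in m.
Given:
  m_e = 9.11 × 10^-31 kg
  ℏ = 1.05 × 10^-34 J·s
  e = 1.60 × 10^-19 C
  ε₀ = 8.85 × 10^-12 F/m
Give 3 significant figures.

2.70 × 10^-9 m

One Bohr radius: a₀ = 4πε₀ℏ²/(m_e e²) = 5.26 × 10^-11 m.
51.3 × 5.26 × 10^-11 m = 2.70 × 10^-9 m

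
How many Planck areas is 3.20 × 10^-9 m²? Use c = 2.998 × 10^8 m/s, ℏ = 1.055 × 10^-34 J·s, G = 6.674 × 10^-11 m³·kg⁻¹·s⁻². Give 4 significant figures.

Planck area: A_P = ℏG/c³ = 2.613 × 10^-70 m².
3.20 × 10^-9 / 2.613 × 10^-70 = 1.225 × 10^61

1.225 × 10^61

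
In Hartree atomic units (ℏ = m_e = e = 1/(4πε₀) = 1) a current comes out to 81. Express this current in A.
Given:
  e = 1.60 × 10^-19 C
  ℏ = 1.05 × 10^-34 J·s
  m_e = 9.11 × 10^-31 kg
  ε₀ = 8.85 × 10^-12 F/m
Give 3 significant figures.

One atomic unit of electric current: I_au = e E_h/ℏ = m_e e⁵/((4πε₀)²ℏ³) = 6.67 × 10^-3 A.
81 × 6.67 × 10^-3 A = 0.540 A

0.540 A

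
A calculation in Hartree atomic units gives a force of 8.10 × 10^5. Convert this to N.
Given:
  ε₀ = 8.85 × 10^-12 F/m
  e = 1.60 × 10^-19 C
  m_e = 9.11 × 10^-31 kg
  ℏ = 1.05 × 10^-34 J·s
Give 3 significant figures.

0.0675 N

One atomic unit of force: F_au = E_h/a₀ = m_e²e⁶/((4πε₀)³ℏ⁴) = 8.33 × 10^-8 N.
8.10 × 10^5 × 8.33 × 10^-8 N = 0.0675 N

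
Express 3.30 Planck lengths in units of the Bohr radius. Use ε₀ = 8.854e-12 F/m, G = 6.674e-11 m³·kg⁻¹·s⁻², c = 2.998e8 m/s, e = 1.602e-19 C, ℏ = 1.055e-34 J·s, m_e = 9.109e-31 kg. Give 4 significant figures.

1.007e-24

Planck length: ℓ_P = √(ℏG/c³) = 1.616e-35 m
Bohr radius: a₀ = 4πε₀ℏ²/(m_e e²) = 5.297e-11 m
3.30 × 1.616e-35 / 5.297e-11 = 1.007e-24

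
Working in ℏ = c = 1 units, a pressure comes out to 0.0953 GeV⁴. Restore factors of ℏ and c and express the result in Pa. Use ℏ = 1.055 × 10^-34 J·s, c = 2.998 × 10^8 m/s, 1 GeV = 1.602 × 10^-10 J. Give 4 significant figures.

Pressure is [E]/[L]³ = [E]⁴/(ℏc)³.
1 GeV⁴ → 1/(ℏc)³ × (1 GeV in J)⁴ = 2.082 × 10^37 Pa.
Result: 0.0953 × 2.082 × 10^37 = 1.984 × 10^36 Pa.

1.984 × 10^36 Pa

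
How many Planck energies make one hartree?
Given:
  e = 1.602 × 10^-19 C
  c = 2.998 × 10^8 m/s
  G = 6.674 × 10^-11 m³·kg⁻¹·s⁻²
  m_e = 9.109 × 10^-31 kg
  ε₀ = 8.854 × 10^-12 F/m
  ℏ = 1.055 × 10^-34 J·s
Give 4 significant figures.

hartree: E_h = m_e e⁴/(4πε₀ℏ)² = 4.354 × 10^-18 J
Planck energy: E_P = √(ℏc⁵/G) = 1.957 × 10^9 J
ratio = 4.354 × 10^-18 / 1.957 × 10^9 = 2.225 × 10^-27

2.225 × 10^-27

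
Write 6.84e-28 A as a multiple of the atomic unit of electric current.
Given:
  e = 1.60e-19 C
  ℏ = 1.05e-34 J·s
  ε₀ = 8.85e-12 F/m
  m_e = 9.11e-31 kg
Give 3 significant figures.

1.03e-25

atomic unit of electric current: I_au = e E_h/ℏ = m_e e⁵/((4πε₀)²ℏ³) = 6.67e-3 A.
6.84e-28 / 6.67e-3 = 1.03e-25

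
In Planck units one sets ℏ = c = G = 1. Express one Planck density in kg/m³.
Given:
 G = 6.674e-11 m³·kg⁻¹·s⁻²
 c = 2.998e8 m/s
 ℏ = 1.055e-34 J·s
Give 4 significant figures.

ρ_P = c⁵/(ℏG²)
  = 2.422e42 / 4.699e-55
  = 5.154e96 kg/m³

5.154e96 kg/m³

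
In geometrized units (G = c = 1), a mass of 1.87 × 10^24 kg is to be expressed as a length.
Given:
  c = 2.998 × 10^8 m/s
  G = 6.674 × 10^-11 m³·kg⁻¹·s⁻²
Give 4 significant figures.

1.389 × 10^-3 m

In G = c = 1 units mass has dimensions of length; the conversion factor is G/c².
1.87 × 10^24 kg × (G/c²) = 1.389 × 10^-3 m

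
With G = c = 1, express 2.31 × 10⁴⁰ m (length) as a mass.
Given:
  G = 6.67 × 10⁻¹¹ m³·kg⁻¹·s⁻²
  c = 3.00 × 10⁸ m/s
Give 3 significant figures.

3.12 × 10⁶⁷ kg

Length → mass via c²/G.
2.31 × 10⁴⁰ m × (c²/G) = 3.12 × 10⁶⁷ kg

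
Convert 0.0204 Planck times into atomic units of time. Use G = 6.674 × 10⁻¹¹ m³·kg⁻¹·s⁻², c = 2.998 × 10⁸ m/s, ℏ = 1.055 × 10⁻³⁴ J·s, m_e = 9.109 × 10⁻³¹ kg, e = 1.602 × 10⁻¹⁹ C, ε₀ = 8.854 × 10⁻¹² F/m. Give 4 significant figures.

4.540 × 10⁻²⁹

Planck time: t_P = √(ℏG/c⁵) = 5.392 × 10⁻⁴⁴ s
atomic unit of time: τ_au = (4πε₀)²ℏ³/(m_e e⁴) = 2.423 × 10⁻¹⁷ s
0.0204 × 5.392 × 10⁻⁴⁴ / 2.423 × 10⁻¹⁷ = 4.540 × 10⁻²⁹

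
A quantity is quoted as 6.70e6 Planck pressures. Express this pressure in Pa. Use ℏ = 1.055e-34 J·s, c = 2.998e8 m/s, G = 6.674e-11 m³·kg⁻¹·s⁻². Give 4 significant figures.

One Planck pressure: p_P = c⁷/(ℏG²) = 4.632e113 Pa.
6.70e6 × 4.632e113 Pa = 3.104e120 Pa

3.104e120 Pa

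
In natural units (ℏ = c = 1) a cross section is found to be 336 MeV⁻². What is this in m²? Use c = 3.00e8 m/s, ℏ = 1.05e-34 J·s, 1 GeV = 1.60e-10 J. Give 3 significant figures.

1.30e-23 m²

Area is [L]² = [E]⁻²·(ℏc)²; restore (ℏc)².
1 GeV⁻² → (ℏc)² × (1 GeV in J)⁻² = 3.88e-32 m².
Convert the energy scale: 336 MeV⁻² = 3.36e8 GeV⁻².
Result: 3.36e8 × 3.88e-32 = 1.30e-23 m².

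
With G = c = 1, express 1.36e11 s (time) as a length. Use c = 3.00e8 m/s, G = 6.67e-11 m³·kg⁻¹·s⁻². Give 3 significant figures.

4.08e19 m

Time → length via c.
1.36e11 s × (c) = 4.08e19 m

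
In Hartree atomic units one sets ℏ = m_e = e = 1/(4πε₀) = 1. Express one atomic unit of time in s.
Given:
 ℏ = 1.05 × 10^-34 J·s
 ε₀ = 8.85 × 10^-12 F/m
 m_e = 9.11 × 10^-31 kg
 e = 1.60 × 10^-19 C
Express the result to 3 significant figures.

τ_au = (4πε₀)²ℏ³/(m_e e⁴)
E_h = 4.38 × 10^-18 J
ℏ/E_h = 2.40 × 10^-17 s

2.40 × 10^-17 s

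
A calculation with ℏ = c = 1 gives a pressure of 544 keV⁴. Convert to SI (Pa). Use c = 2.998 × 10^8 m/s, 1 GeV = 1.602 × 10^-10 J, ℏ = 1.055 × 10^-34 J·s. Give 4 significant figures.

1.132 × 10^16 Pa

Pressure is [E]/[L]³ = [E]⁴/(ℏc)³.
1 GeV⁴ → 1/(ℏc)³ × (1 GeV in J)⁴ = 2.082 × 10^37 Pa.
Convert the energy scale: 544 keV⁴ = 5.44 × 10^-22 GeV⁴.
Result: 5.44 × 10^-22 × 2.082 × 10^37 = 1.132 × 10^16 Pa.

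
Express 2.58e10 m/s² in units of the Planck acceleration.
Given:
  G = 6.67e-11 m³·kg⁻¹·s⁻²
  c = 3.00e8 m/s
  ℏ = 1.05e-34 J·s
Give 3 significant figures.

Planck acceleration: a_P = √(c⁷/(ℏG)) = 5.59e51 m/s².
2.58e10 / 5.59e51 = 4.62e-42

4.62e-42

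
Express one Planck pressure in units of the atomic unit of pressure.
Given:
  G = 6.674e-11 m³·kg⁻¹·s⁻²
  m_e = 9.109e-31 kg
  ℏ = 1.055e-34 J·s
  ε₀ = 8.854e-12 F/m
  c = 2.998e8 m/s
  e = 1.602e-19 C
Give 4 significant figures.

Planck pressure: p_P = c⁷/(ℏG²) = 4.632e113 Pa
atomic unit of pressure: P_au = E_h/a₀³ = m_e⁴e¹⁰/((4πε₀)⁵ℏ⁸) = 2.929e13 Pa
ratio = 4.632e113 / 2.929e13 = 1.581e100

1.581e100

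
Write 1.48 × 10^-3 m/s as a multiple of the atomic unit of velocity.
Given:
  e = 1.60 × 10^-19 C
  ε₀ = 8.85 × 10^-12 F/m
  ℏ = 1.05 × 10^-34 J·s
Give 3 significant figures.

atomic unit of velocity: v_au = e²/(4πε₀ℏ) = 2.19 × 10^6 m/s.
1.48 × 10^-3 / 2.19 × 10^6 = 6.75 × 10^-10

6.75 × 10^-10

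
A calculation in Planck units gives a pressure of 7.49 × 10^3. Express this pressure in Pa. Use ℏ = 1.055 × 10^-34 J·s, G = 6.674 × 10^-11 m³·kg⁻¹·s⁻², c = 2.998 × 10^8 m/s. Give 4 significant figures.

One Planck pressure: p_P = c⁷/(ℏG²) = 4.632 × 10^113 Pa.
7.49 × 10^3 × 4.632 × 10^113 Pa = 3.470 × 10^117 Pa

3.470 × 10^117 Pa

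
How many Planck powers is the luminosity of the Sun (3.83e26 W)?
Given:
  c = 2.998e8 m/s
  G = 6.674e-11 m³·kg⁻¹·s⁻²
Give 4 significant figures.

Planck power: P_P = c⁵/G = 3.629e52 W.
3.83e26 / 3.629e52 = 1.055e-26

1.055e-26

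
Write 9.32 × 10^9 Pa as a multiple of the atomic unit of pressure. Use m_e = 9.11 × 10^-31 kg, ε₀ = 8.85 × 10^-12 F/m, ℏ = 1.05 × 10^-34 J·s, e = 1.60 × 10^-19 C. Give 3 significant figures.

3.09 × 10^-4

atomic unit of pressure: P_au = E_h/a₀³ = m_e⁴e¹⁰/((4πε₀)⁵ℏ⁸) = 3.01 × 10^13 Pa.
9.32 × 10^9 / 3.01 × 10^13 = 3.09 × 10^-4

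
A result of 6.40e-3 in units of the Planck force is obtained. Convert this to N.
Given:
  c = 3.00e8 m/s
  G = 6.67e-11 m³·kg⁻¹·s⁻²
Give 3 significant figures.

7.77e41 N

One Planck force: F_P = c⁴/G = 1.21e44 N.
6.40e-3 × 1.21e44 N = 7.77e41 N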